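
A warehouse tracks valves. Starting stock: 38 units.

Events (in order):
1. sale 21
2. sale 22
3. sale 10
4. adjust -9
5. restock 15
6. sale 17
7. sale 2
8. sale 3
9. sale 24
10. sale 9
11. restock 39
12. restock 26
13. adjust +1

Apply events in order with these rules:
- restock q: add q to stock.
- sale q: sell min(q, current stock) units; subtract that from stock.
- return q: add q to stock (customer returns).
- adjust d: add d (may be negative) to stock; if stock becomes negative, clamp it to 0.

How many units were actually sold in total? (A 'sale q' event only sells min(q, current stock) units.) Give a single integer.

Processing events:
Start: stock = 38
  Event 1 (sale 21): sell min(21,38)=21. stock: 38 - 21 = 17. total_sold = 21
  Event 2 (sale 22): sell min(22,17)=17. stock: 17 - 17 = 0. total_sold = 38
  Event 3 (sale 10): sell min(10,0)=0. stock: 0 - 0 = 0. total_sold = 38
  Event 4 (adjust -9): 0 + -9 = 0 (clamped to 0)
  Event 5 (restock 15): 0 + 15 = 15
  Event 6 (sale 17): sell min(17,15)=15. stock: 15 - 15 = 0. total_sold = 53
  Event 7 (sale 2): sell min(2,0)=0. stock: 0 - 0 = 0. total_sold = 53
  Event 8 (sale 3): sell min(3,0)=0. stock: 0 - 0 = 0. total_sold = 53
  Event 9 (sale 24): sell min(24,0)=0. stock: 0 - 0 = 0. total_sold = 53
  Event 10 (sale 9): sell min(9,0)=0. stock: 0 - 0 = 0. total_sold = 53
  Event 11 (restock 39): 0 + 39 = 39
  Event 12 (restock 26): 39 + 26 = 65
  Event 13 (adjust +1): 65 + 1 = 66
Final: stock = 66, total_sold = 53

Answer: 53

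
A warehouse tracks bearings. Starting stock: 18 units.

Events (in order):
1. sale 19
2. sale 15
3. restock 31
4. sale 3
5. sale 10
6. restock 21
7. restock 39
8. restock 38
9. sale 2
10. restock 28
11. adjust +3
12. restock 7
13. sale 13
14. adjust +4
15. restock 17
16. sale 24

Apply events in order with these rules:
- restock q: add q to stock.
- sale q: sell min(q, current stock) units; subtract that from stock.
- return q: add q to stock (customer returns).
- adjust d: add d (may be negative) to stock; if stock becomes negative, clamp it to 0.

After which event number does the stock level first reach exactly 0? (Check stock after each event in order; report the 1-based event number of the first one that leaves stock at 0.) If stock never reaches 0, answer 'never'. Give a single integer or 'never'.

Processing events:
Start: stock = 18
  Event 1 (sale 19): sell min(19,18)=18. stock: 18 - 18 = 0. total_sold = 18
  Event 2 (sale 15): sell min(15,0)=0. stock: 0 - 0 = 0. total_sold = 18
  Event 3 (restock 31): 0 + 31 = 31
  Event 4 (sale 3): sell min(3,31)=3. stock: 31 - 3 = 28. total_sold = 21
  Event 5 (sale 10): sell min(10,28)=10. stock: 28 - 10 = 18. total_sold = 31
  Event 6 (restock 21): 18 + 21 = 39
  Event 7 (restock 39): 39 + 39 = 78
  Event 8 (restock 38): 78 + 38 = 116
  Event 9 (sale 2): sell min(2,116)=2. stock: 116 - 2 = 114. total_sold = 33
  Event 10 (restock 28): 114 + 28 = 142
  Event 11 (adjust +3): 142 + 3 = 145
  Event 12 (restock 7): 145 + 7 = 152
  Event 13 (sale 13): sell min(13,152)=13. stock: 152 - 13 = 139. total_sold = 46
  Event 14 (adjust +4): 139 + 4 = 143
  Event 15 (restock 17): 143 + 17 = 160
  Event 16 (sale 24): sell min(24,160)=24. stock: 160 - 24 = 136. total_sold = 70
Final: stock = 136, total_sold = 70

First zero at event 1.

Answer: 1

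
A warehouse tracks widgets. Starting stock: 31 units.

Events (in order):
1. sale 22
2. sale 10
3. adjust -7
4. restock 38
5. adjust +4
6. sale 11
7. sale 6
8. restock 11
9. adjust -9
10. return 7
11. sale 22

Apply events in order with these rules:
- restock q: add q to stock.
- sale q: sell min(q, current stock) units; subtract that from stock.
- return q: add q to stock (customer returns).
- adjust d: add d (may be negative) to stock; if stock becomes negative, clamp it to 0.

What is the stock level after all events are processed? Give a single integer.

Answer: 12

Derivation:
Processing events:
Start: stock = 31
  Event 1 (sale 22): sell min(22,31)=22. stock: 31 - 22 = 9. total_sold = 22
  Event 2 (sale 10): sell min(10,9)=9. stock: 9 - 9 = 0. total_sold = 31
  Event 3 (adjust -7): 0 + -7 = 0 (clamped to 0)
  Event 4 (restock 38): 0 + 38 = 38
  Event 5 (adjust +4): 38 + 4 = 42
  Event 6 (sale 11): sell min(11,42)=11. stock: 42 - 11 = 31. total_sold = 42
  Event 7 (sale 6): sell min(6,31)=6. stock: 31 - 6 = 25. total_sold = 48
  Event 8 (restock 11): 25 + 11 = 36
  Event 9 (adjust -9): 36 + -9 = 27
  Event 10 (return 7): 27 + 7 = 34
  Event 11 (sale 22): sell min(22,34)=22. stock: 34 - 22 = 12. total_sold = 70
Final: stock = 12, total_sold = 70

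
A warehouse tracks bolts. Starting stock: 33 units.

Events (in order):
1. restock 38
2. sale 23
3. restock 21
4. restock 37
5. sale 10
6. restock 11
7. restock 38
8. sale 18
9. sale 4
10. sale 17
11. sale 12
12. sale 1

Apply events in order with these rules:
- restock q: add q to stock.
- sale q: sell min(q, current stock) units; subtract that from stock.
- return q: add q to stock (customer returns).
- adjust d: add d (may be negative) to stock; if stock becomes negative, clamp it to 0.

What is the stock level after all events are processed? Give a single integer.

Answer: 93

Derivation:
Processing events:
Start: stock = 33
  Event 1 (restock 38): 33 + 38 = 71
  Event 2 (sale 23): sell min(23,71)=23. stock: 71 - 23 = 48. total_sold = 23
  Event 3 (restock 21): 48 + 21 = 69
  Event 4 (restock 37): 69 + 37 = 106
  Event 5 (sale 10): sell min(10,106)=10. stock: 106 - 10 = 96. total_sold = 33
  Event 6 (restock 11): 96 + 11 = 107
  Event 7 (restock 38): 107 + 38 = 145
  Event 8 (sale 18): sell min(18,145)=18. stock: 145 - 18 = 127. total_sold = 51
  Event 9 (sale 4): sell min(4,127)=4. stock: 127 - 4 = 123. total_sold = 55
  Event 10 (sale 17): sell min(17,123)=17. stock: 123 - 17 = 106. total_sold = 72
  Event 11 (sale 12): sell min(12,106)=12. stock: 106 - 12 = 94. total_sold = 84
  Event 12 (sale 1): sell min(1,94)=1. stock: 94 - 1 = 93. total_sold = 85
Final: stock = 93, total_sold = 85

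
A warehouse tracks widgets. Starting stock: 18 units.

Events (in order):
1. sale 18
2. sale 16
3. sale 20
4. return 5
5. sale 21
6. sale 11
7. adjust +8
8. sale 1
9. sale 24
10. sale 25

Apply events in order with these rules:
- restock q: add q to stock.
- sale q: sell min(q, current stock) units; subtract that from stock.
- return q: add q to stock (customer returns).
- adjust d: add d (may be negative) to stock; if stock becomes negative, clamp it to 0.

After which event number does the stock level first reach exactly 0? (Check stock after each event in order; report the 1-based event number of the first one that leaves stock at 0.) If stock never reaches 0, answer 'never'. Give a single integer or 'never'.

Processing events:
Start: stock = 18
  Event 1 (sale 18): sell min(18,18)=18. stock: 18 - 18 = 0. total_sold = 18
  Event 2 (sale 16): sell min(16,0)=0. stock: 0 - 0 = 0. total_sold = 18
  Event 3 (sale 20): sell min(20,0)=0. stock: 0 - 0 = 0. total_sold = 18
  Event 4 (return 5): 0 + 5 = 5
  Event 5 (sale 21): sell min(21,5)=5. stock: 5 - 5 = 0. total_sold = 23
  Event 6 (sale 11): sell min(11,0)=0. stock: 0 - 0 = 0. total_sold = 23
  Event 7 (adjust +8): 0 + 8 = 8
  Event 8 (sale 1): sell min(1,8)=1. stock: 8 - 1 = 7. total_sold = 24
  Event 9 (sale 24): sell min(24,7)=7. stock: 7 - 7 = 0. total_sold = 31
  Event 10 (sale 25): sell min(25,0)=0. stock: 0 - 0 = 0. total_sold = 31
Final: stock = 0, total_sold = 31

First zero at event 1.

Answer: 1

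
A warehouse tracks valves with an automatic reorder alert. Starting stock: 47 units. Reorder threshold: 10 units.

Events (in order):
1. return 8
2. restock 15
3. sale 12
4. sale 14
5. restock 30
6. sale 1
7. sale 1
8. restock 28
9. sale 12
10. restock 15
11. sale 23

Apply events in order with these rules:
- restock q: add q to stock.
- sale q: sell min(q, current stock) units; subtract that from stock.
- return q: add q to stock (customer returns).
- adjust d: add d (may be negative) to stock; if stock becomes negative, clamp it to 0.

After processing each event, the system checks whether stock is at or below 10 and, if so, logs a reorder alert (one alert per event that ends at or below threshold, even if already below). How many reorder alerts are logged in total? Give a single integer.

Processing events:
Start: stock = 47
  Event 1 (return 8): 47 + 8 = 55
  Event 2 (restock 15): 55 + 15 = 70
  Event 3 (sale 12): sell min(12,70)=12. stock: 70 - 12 = 58. total_sold = 12
  Event 4 (sale 14): sell min(14,58)=14. stock: 58 - 14 = 44. total_sold = 26
  Event 5 (restock 30): 44 + 30 = 74
  Event 6 (sale 1): sell min(1,74)=1. stock: 74 - 1 = 73. total_sold = 27
  Event 7 (sale 1): sell min(1,73)=1. stock: 73 - 1 = 72. total_sold = 28
  Event 8 (restock 28): 72 + 28 = 100
  Event 9 (sale 12): sell min(12,100)=12. stock: 100 - 12 = 88. total_sold = 40
  Event 10 (restock 15): 88 + 15 = 103
  Event 11 (sale 23): sell min(23,103)=23. stock: 103 - 23 = 80. total_sold = 63
Final: stock = 80, total_sold = 63

Checking against threshold 10:
  After event 1: stock=55 > 10
  After event 2: stock=70 > 10
  After event 3: stock=58 > 10
  After event 4: stock=44 > 10
  After event 5: stock=74 > 10
  After event 6: stock=73 > 10
  After event 7: stock=72 > 10
  After event 8: stock=100 > 10
  After event 9: stock=88 > 10
  After event 10: stock=103 > 10
  After event 11: stock=80 > 10
Alert events: []. Count = 0

Answer: 0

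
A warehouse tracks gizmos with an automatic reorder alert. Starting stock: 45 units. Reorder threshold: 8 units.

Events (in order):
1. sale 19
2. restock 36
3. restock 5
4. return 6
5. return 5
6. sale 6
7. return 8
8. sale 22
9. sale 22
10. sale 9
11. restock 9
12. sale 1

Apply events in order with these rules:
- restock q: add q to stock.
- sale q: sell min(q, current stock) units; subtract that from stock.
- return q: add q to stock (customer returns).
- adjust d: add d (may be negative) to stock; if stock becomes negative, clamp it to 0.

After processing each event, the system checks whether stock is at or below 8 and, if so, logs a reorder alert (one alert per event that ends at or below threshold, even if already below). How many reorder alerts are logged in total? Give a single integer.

Answer: 0

Derivation:
Processing events:
Start: stock = 45
  Event 1 (sale 19): sell min(19,45)=19. stock: 45 - 19 = 26. total_sold = 19
  Event 2 (restock 36): 26 + 36 = 62
  Event 3 (restock 5): 62 + 5 = 67
  Event 4 (return 6): 67 + 6 = 73
  Event 5 (return 5): 73 + 5 = 78
  Event 6 (sale 6): sell min(6,78)=6. stock: 78 - 6 = 72. total_sold = 25
  Event 7 (return 8): 72 + 8 = 80
  Event 8 (sale 22): sell min(22,80)=22. stock: 80 - 22 = 58. total_sold = 47
  Event 9 (sale 22): sell min(22,58)=22. stock: 58 - 22 = 36. total_sold = 69
  Event 10 (sale 9): sell min(9,36)=9. stock: 36 - 9 = 27. total_sold = 78
  Event 11 (restock 9): 27 + 9 = 36
  Event 12 (sale 1): sell min(1,36)=1. stock: 36 - 1 = 35. total_sold = 79
Final: stock = 35, total_sold = 79

Checking against threshold 8:
  After event 1: stock=26 > 8
  After event 2: stock=62 > 8
  After event 3: stock=67 > 8
  After event 4: stock=73 > 8
  After event 5: stock=78 > 8
  After event 6: stock=72 > 8
  After event 7: stock=80 > 8
  After event 8: stock=58 > 8
  After event 9: stock=36 > 8
  After event 10: stock=27 > 8
  After event 11: stock=36 > 8
  After event 12: stock=35 > 8
Alert events: []. Count = 0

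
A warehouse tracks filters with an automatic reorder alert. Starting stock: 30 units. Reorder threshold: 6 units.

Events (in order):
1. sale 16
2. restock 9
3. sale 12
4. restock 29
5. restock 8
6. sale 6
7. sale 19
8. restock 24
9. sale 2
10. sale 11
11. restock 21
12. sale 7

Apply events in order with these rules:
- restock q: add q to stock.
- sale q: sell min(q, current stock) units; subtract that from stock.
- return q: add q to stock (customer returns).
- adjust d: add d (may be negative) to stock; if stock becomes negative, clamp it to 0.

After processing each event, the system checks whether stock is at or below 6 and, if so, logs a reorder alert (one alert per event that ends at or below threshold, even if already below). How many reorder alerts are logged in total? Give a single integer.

Processing events:
Start: stock = 30
  Event 1 (sale 16): sell min(16,30)=16. stock: 30 - 16 = 14. total_sold = 16
  Event 2 (restock 9): 14 + 9 = 23
  Event 3 (sale 12): sell min(12,23)=12. stock: 23 - 12 = 11. total_sold = 28
  Event 4 (restock 29): 11 + 29 = 40
  Event 5 (restock 8): 40 + 8 = 48
  Event 6 (sale 6): sell min(6,48)=6. stock: 48 - 6 = 42. total_sold = 34
  Event 7 (sale 19): sell min(19,42)=19. stock: 42 - 19 = 23. total_sold = 53
  Event 8 (restock 24): 23 + 24 = 47
  Event 9 (sale 2): sell min(2,47)=2. stock: 47 - 2 = 45. total_sold = 55
  Event 10 (sale 11): sell min(11,45)=11. stock: 45 - 11 = 34. total_sold = 66
  Event 11 (restock 21): 34 + 21 = 55
  Event 12 (sale 7): sell min(7,55)=7. stock: 55 - 7 = 48. total_sold = 73
Final: stock = 48, total_sold = 73

Checking against threshold 6:
  After event 1: stock=14 > 6
  After event 2: stock=23 > 6
  After event 3: stock=11 > 6
  After event 4: stock=40 > 6
  After event 5: stock=48 > 6
  After event 6: stock=42 > 6
  After event 7: stock=23 > 6
  After event 8: stock=47 > 6
  After event 9: stock=45 > 6
  After event 10: stock=34 > 6
  After event 11: stock=55 > 6
  After event 12: stock=48 > 6
Alert events: []. Count = 0

Answer: 0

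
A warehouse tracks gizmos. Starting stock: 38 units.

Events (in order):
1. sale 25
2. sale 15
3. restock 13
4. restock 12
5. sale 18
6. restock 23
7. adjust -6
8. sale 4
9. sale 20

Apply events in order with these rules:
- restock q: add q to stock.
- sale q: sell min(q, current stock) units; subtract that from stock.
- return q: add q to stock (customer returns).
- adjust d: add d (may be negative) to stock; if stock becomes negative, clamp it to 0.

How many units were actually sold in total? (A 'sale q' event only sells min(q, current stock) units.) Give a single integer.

Answer: 80

Derivation:
Processing events:
Start: stock = 38
  Event 1 (sale 25): sell min(25,38)=25. stock: 38 - 25 = 13. total_sold = 25
  Event 2 (sale 15): sell min(15,13)=13. stock: 13 - 13 = 0. total_sold = 38
  Event 3 (restock 13): 0 + 13 = 13
  Event 4 (restock 12): 13 + 12 = 25
  Event 5 (sale 18): sell min(18,25)=18. stock: 25 - 18 = 7. total_sold = 56
  Event 6 (restock 23): 7 + 23 = 30
  Event 7 (adjust -6): 30 + -6 = 24
  Event 8 (sale 4): sell min(4,24)=4. stock: 24 - 4 = 20. total_sold = 60
  Event 9 (sale 20): sell min(20,20)=20. stock: 20 - 20 = 0. total_sold = 80
Final: stock = 0, total_sold = 80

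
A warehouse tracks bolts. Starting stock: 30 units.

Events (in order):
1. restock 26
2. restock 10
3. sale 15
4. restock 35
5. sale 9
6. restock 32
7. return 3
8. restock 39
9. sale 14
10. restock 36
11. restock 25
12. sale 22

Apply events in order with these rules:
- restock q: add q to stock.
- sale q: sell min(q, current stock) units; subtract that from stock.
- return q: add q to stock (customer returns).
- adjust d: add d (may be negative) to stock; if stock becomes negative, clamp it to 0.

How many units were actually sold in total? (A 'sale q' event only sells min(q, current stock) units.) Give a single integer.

Processing events:
Start: stock = 30
  Event 1 (restock 26): 30 + 26 = 56
  Event 2 (restock 10): 56 + 10 = 66
  Event 3 (sale 15): sell min(15,66)=15. stock: 66 - 15 = 51. total_sold = 15
  Event 4 (restock 35): 51 + 35 = 86
  Event 5 (sale 9): sell min(9,86)=9. stock: 86 - 9 = 77. total_sold = 24
  Event 6 (restock 32): 77 + 32 = 109
  Event 7 (return 3): 109 + 3 = 112
  Event 8 (restock 39): 112 + 39 = 151
  Event 9 (sale 14): sell min(14,151)=14. stock: 151 - 14 = 137. total_sold = 38
  Event 10 (restock 36): 137 + 36 = 173
  Event 11 (restock 25): 173 + 25 = 198
  Event 12 (sale 22): sell min(22,198)=22. stock: 198 - 22 = 176. total_sold = 60
Final: stock = 176, total_sold = 60

Answer: 60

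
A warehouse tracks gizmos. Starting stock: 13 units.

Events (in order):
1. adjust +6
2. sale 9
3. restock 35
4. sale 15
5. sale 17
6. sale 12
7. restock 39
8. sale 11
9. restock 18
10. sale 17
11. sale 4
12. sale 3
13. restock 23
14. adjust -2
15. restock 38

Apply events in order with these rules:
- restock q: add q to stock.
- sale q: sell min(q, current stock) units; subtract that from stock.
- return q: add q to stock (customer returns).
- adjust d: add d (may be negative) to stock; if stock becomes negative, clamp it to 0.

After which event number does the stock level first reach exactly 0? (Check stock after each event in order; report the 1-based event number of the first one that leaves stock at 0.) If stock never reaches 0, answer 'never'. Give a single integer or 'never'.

Processing events:
Start: stock = 13
  Event 1 (adjust +6): 13 + 6 = 19
  Event 2 (sale 9): sell min(9,19)=9. stock: 19 - 9 = 10. total_sold = 9
  Event 3 (restock 35): 10 + 35 = 45
  Event 4 (sale 15): sell min(15,45)=15. stock: 45 - 15 = 30. total_sold = 24
  Event 5 (sale 17): sell min(17,30)=17. stock: 30 - 17 = 13. total_sold = 41
  Event 6 (sale 12): sell min(12,13)=12. stock: 13 - 12 = 1. total_sold = 53
  Event 7 (restock 39): 1 + 39 = 40
  Event 8 (sale 11): sell min(11,40)=11. stock: 40 - 11 = 29. total_sold = 64
  Event 9 (restock 18): 29 + 18 = 47
  Event 10 (sale 17): sell min(17,47)=17. stock: 47 - 17 = 30. total_sold = 81
  Event 11 (sale 4): sell min(4,30)=4. stock: 30 - 4 = 26. total_sold = 85
  Event 12 (sale 3): sell min(3,26)=3. stock: 26 - 3 = 23. total_sold = 88
  Event 13 (restock 23): 23 + 23 = 46
  Event 14 (adjust -2): 46 + -2 = 44
  Event 15 (restock 38): 44 + 38 = 82
Final: stock = 82, total_sold = 88

Stock never reaches 0.

Answer: never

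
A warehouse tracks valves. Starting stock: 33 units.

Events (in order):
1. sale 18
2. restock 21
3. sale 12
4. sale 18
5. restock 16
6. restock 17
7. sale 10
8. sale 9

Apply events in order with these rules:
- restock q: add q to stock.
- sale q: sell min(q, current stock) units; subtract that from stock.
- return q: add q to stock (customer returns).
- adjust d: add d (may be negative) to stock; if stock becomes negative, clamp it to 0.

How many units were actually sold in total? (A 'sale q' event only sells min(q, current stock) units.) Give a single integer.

Processing events:
Start: stock = 33
  Event 1 (sale 18): sell min(18,33)=18. stock: 33 - 18 = 15. total_sold = 18
  Event 2 (restock 21): 15 + 21 = 36
  Event 3 (sale 12): sell min(12,36)=12. stock: 36 - 12 = 24. total_sold = 30
  Event 4 (sale 18): sell min(18,24)=18. stock: 24 - 18 = 6. total_sold = 48
  Event 5 (restock 16): 6 + 16 = 22
  Event 6 (restock 17): 22 + 17 = 39
  Event 7 (sale 10): sell min(10,39)=10. stock: 39 - 10 = 29. total_sold = 58
  Event 8 (sale 9): sell min(9,29)=9. stock: 29 - 9 = 20. total_sold = 67
Final: stock = 20, total_sold = 67

Answer: 67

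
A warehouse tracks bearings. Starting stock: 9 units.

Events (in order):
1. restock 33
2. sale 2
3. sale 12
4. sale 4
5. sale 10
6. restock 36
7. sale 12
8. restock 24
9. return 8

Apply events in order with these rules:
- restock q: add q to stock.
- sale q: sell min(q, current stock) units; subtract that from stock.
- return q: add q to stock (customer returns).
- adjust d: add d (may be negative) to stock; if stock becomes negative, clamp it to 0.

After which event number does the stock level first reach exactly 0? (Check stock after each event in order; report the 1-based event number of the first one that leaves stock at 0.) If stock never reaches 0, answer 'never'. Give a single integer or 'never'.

Answer: never

Derivation:
Processing events:
Start: stock = 9
  Event 1 (restock 33): 9 + 33 = 42
  Event 2 (sale 2): sell min(2,42)=2. stock: 42 - 2 = 40. total_sold = 2
  Event 3 (sale 12): sell min(12,40)=12. stock: 40 - 12 = 28. total_sold = 14
  Event 4 (sale 4): sell min(4,28)=4. stock: 28 - 4 = 24. total_sold = 18
  Event 5 (sale 10): sell min(10,24)=10. stock: 24 - 10 = 14. total_sold = 28
  Event 6 (restock 36): 14 + 36 = 50
  Event 7 (sale 12): sell min(12,50)=12. stock: 50 - 12 = 38. total_sold = 40
  Event 8 (restock 24): 38 + 24 = 62
  Event 9 (return 8): 62 + 8 = 70
Final: stock = 70, total_sold = 40

Stock never reaches 0.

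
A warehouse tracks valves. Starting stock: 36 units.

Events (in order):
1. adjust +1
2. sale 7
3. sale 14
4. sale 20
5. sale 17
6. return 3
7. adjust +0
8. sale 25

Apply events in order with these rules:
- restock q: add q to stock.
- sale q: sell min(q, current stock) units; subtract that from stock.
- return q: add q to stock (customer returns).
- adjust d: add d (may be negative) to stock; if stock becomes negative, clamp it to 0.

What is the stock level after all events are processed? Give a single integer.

Processing events:
Start: stock = 36
  Event 1 (adjust +1): 36 + 1 = 37
  Event 2 (sale 7): sell min(7,37)=7. stock: 37 - 7 = 30. total_sold = 7
  Event 3 (sale 14): sell min(14,30)=14. stock: 30 - 14 = 16. total_sold = 21
  Event 4 (sale 20): sell min(20,16)=16. stock: 16 - 16 = 0. total_sold = 37
  Event 5 (sale 17): sell min(17,0)=0. stock: 0 - 0 = 0. total_sold = 37
  Event 6 (return 3): 0 + 3 = 3
  Event 7 (adjust +0): 3 + 0 = 3
  Event 8 (sale 25): sell min(25,3)=3. stock: 3 - 3 = 0. total_sold = 40
Final: stock = 0, total_sold = 40

Answer: 0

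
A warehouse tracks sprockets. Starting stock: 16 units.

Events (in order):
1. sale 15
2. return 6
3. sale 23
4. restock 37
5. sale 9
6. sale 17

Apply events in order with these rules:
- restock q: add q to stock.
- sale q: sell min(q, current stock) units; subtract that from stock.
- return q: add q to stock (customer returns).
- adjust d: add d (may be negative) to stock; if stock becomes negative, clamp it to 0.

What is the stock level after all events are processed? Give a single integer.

Processing events:
Start: stock = 16
  Event 1 (sale 15): sell min(15,16)=15. stock: 16 - 15 = 1. total_sold = 15
  Event 2 (return 6): 1 + 6 = 7
  Event 3 (sale 23): sell min(23,7)=7. stock: 7 - 7 = 0. total_sold = 22
  Event 4 (restock 37): 0 + 37 = 37
  Event 5 (sale 9): sell min(9,37)=9. stock: 37 - 9 = 28. total_sold = 31
  Event 6 (sale 17): sell min(17,28)=17. stock: 28 - 17 = 11. total_sold = 48
Final: stock = 11, total_sold = 48

Answer: 11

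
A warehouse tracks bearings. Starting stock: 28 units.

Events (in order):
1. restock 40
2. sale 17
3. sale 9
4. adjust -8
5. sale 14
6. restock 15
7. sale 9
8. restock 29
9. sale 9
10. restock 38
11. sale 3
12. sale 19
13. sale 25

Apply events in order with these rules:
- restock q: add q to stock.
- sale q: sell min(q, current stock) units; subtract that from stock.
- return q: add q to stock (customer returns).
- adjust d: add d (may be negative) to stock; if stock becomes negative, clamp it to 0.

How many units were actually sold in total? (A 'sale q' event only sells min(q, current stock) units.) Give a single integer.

Processing events:
Start: stock = 28
  Event 1 (restock 40): 28 + 40 = 68
  Event 2 (sale 17): sell min(17,68)=17. stock: 68 - 17 = 51. total_sold = 17
  Event 3 (sale 9): sell min(9,51)=9. stock: 51 - 9 = 42. total_sold = 26
  Event 4 (adjust -8): 42 + -8 = 34
  Event 5 (sale 14): sell min(14,34)=14. stock: 34 - 14 = 20. total_sold = 40
  Event 6 (restock 15): 20 + 15 = 35
  Event 7 (sale 9): sell min(9,35)=9. stock: 35 - 9 = 26. total_sold = 49
  Event 8 (restock 29): 26 + 29 = 55
  Event 9 (sale 9): sell min(9,55)=9. stock: 55 - 9 = 46. total_sold = 58
  Event 10 (restock 38): 46 + 38 = 84
  Event 11 (sale 3): sell min(3,84)=3. stock: 84 - 3 = 81. total_sold = 61
  Event 12 (sale 19): sell min(19,81)=19. stock: 81 - 19 = 62. total_sold = 80
  Event 13 (sale 25): sell min(25,62)=25. stock: 62 - 25 = 37. total_sold = 105
Final: stock = 37, total_sold = 105

Answer: 105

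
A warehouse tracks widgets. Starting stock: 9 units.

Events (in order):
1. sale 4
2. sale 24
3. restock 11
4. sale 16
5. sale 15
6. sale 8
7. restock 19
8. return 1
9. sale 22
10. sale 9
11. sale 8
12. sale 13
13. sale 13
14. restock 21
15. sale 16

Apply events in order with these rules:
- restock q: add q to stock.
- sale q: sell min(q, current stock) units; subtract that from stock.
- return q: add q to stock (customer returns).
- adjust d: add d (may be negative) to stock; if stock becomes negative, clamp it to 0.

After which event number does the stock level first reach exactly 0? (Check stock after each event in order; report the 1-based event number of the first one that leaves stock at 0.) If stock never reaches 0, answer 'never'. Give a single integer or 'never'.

Answer: 2

Derivation:
Processing events:
Start: stock = 9
  Event 1 (sale 4): sell min(4,9)=4. stock: 9 - 4 = 5. total_sold = 4
  Event 2 (sale 24): sell min(24,5)=5. stock: 5 - 5 = 0. total_sold = 9
  Event 3 (restock 11): 0 + 11 = 11
  Event 4 (sale 16): sell min(16,11)=11. stock: 11 - 11 = 0. total_sold = 20
  Event 5 (sale 15): sell min(15,0)=0. stock: 0 - 0 = 0. total_sold = 20
  Event 6 (sale 8): sell min(8,0)=0. stock: 0 - 0 = 0. total_sold = 20
  Event 7 (restock 19): 0 + 19 = 19
  Event 8 (return 1): 19 + 1 = 20
  Event 9 (sale 22): sell min(22,20)=20. stock: 20 - 20 = 0. total_sold = 40
  Event 10 (sale 9): sell min(9,0)=0. stock: 0 - 0 = 0. total_sold = 40
  Event 11 (sale 8): sell min(8,0)=0. stock: 0 - 0 = 0. total_sold = 40
  Event 12 (sale 13): sell min(13,0)=0. stock: 0 - 0 = 0. total_sold = 40
  Event 13 (sale 13): sell min(13,0)=0. stock: 0 - 0 = 0. total_sold = 40
  Event 14 (restock 21): 0 + 21 = 21
  Event 15 (sale 16): sell min(16,21)=16. stock: 21 - 16 = 5. total_sold = 56
Final: stock = 5, total_sold = 56

First zero at event 2.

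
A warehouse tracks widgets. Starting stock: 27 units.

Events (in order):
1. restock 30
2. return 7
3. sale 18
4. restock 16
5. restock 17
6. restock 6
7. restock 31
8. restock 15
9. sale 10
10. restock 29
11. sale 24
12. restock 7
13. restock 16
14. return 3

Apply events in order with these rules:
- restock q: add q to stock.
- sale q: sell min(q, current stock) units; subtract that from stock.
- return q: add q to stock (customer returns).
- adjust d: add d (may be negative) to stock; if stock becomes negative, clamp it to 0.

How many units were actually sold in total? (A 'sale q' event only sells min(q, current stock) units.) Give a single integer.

Answer: 52

Derivation:
Processing events:
Start: stock = 27
  Event 1 (restock 30): 27 + 30 = 57
  Event 2 (return 7): 57 + 7 = 64
  Event 3 (sale 18): sell min(18,64)=18. stock: 64 - 18 = 46. total_sold = 18
  Event 4 (restock 16): 46 + 16 = 62
  Event 5 (restock 17): 62 + 17 = 79
  Event 6 (restock 6): 79 + 6 = 85
  Event 7 (restock 31): 85 + 31 = 116
  Event 8 (restock 15): 116 + 15 = 131
  Event 9 (sale 10): sell min(10,131)=10. stock: 131 - 10 = 121. total_sold = 28
  Event 10 (restock 29): 121 + 29 = 150
  Event 11 (sale 24): sell min(24,150)=24. stock: 150 - 24 = 126. total_sold = 52
  Event 12 (restock 7): 126 + 7 = 133
  Event 13 (restock 16): 133 + 16 = 149
  Event 14 (return 3): 149 + 3 = 152
Final: stock = 152, total_sold = 52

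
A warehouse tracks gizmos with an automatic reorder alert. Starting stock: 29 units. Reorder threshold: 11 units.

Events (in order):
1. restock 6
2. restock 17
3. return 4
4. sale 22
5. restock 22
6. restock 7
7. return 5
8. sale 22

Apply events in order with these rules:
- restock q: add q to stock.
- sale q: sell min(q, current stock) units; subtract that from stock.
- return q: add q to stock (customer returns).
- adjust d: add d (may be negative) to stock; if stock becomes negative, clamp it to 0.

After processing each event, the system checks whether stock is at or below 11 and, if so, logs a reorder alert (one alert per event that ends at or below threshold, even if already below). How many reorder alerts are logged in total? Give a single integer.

Processing events:
Start: stock = 29
  Event 1 (restock 6): 29 + 6 = 35
  Event 2 (restock 17): 35 + 17 = 52
  Event 3 (return 4): 52 + 4 = 56
  Event 4 (sale 22): sell min(22,56)=22. stock: 56 - 22 = 34. total_sold = 22
  Event 5 (restock 22): 34 + 22 = 56
  Event 6 (restock 7): 56 + 7 = 63
  Event 7 (return 5): 63 + 5 = 68
  Event 8 (sale 22): sell min(22,68)=22. stock: 68 - 22 = 46. total_sold = 44
Final: stock = 46, total_sold = 44

Checking against threshold 11:
  After event 1: stock=35 > 11
  After event 2: stock=52 > 11
  After event 3: stock=56 > 11
  After event 4: stock=34 > 11
  After event 5: stock=56 > 11
  After event 6: stock=63 > 11
  After event 7: stock=68 > 11
  After event 8: stock=46 > 11
Alert events: []. Count = 0

Answer: 0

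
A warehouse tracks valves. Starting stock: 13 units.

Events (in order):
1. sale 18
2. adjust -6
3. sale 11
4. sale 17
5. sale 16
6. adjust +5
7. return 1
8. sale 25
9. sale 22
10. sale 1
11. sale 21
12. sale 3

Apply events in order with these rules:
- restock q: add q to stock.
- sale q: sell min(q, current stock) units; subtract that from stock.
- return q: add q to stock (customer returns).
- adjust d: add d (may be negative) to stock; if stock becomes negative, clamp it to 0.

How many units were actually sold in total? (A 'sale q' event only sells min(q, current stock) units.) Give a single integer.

Answer: 19

Derivation:
Processing events:
Start: stock = 13
  Event 1 (sale 18): sell min(18,13)=13. stock: 13 - 13 = 0. total_sold = 13
  Event 2 (adjust -6): 0 + -6 = 0 (clamped to 0)
  Event 3 (sale 11): sell min(11,0)=0. stock: 0 - 0 = 0. total_sold = 13
  Event 4 (sale 17): sell min(17,0)=0. stock: 0 - 0 = 0. total_sold = 13
  Event 5 (sale 16): sell min(16,0)=0. stock: 0 - 0 = 0. total_sold = 13
  Event 6 (adjust +5): 0 + 5 = 5
  Event 7 (return 1): 5 + 1 = 6
  Event 8 (sale 25): sell min(25,6)=6. stock: 6 - 6 = 0. total_sold = 19
  Event 9 (sale 22): sell min(22,0)=0. stock: 0 - 0 = 0. total_sold = 19
  Event 10 (sale 1): sell min(1,0)=0. stock: 0 - 0 = 0. total_sold = 19
  Event 11 (sale 21): sell min(21,0)=0. stock: 0 - 0 = 0. total_sold = 19
  Event 12 (sale 3): sell min(3,0)=0. stock: 0 - 0 = 0. total_sold = 19
Final: stock = 0, total_sold = 19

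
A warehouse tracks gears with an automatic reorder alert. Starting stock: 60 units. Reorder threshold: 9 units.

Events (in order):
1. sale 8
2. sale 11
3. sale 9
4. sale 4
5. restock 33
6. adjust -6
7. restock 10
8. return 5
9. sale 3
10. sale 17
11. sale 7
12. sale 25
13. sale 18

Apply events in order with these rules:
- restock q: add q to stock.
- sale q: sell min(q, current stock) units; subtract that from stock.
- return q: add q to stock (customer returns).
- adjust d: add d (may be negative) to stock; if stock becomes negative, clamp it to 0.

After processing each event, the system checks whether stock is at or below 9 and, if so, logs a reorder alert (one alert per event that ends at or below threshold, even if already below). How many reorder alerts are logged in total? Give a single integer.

Answer: 1

Derivation:
Processing events:
Start: stock = 60
  Event 1 (sale 8): sell min(8,60)=8. stock: 60 - 8 = 52. total_sold = 8
  Event 2 (sale 11): sell min(11,52)=11. stock: 52 - 11 = 41. total_sold = 19
  Event 3 (sale 9): sell min(9,41)=9. stock: 41 - 9 = 32. total_sold = 28
  Event 4 (sale 4): sell min(4,32)=4. stock: 32 - 4 = 28. total_sold = 32
  Event 5 (restock 33): 28 + 33 = 61
  Event 6 (adjust -6): 61 + -6 = 55
  Event 7 (restock 10): 55 + 10 = 65
  Event 8 (return 5): 65 + 5 = 70
  Event 9 (sale 3): sell min(3,70)=3. stock: 70 - 3 = 67. total_sold = 35
  Event 10 (sale 17): sell min(17,67)=17. stock: 67 - 17 = 50. total_sold = 52
  Event 11 (sale 7): sell min(7,50)=7. stock: 50 - 7 = 43. total_sold = 59
  Event 12 (sale 25): sell min(25,43)=25. stock: 43 - 25 = 18. total_sold = 84
  Event 13 (sale 18): sell min(18,18)=18. stock: 18 - 18 = 0. total_sold = 102
Final: stock = 0, total_sold = 102

Checking against threshold 9:
  After event 1: stock=52 > 9
  After event 2: stock=41 > 9
  After event 3: stock=32 > 9
  After event 4: stock=28 > 9
  After event 5: stock=61 > 9
  After event 6: stock=55 > 9
  After event 7: stock=65 > 9
  After event 8: stock=70 > 9
  After event 9: stock=67 > 9
  After event 10: stock=50 > 9
  After event 11: stock=43 > 9
  After event 12: stock=18 > 9
  After event 13: stock=0 <= 9 -> ALERT
Alert events: [13]. Count = 1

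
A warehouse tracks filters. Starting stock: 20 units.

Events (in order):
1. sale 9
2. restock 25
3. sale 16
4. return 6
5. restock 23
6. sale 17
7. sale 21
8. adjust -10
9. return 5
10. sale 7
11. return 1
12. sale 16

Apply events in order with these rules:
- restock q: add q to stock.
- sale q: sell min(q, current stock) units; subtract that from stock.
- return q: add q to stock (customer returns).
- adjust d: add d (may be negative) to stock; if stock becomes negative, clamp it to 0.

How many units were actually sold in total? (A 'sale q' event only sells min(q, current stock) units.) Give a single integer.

Processing events:
Start: stock = 20
  Event 1 (sale 9): sell min(9,20)=9. stock: 20 - 9 = 11. total_sold = 9
  Event 2 (restock 25): 11 + 25 = 36
  Event 3 (sale 16): sell min(16,36)=16. stock: 36 - 16 = 20. total_sold = 25
  Event 4 (return 6): 20 + 6 = 26
  Event 5 (restock 23): 26 + 23 = 49
  Event 6 (sale 17): sell min(17,49)=17. stock: 49 - 17 = 32. total_sold = 42
  Event 7 (sale 21): sell min(21,32)=21. stock: 32 - 21 = 11. total_sold = 63
  Event 8 (adjust -10): 11 + -10 = 1
  Event 9 (return 5): 1 + 5 = 6
  Event 10 (sale 7): sell min(7,6)=6. stock: 6 - 6 = 0. total_sold = 69
  Event 11 (return 1): 0 + 1 = 1
  Event 12 (sale 16): sell min(16,1)=1. stock: 1 - 1 = 0. total_sold = 70
Final: stock = 0, total_sold = 70

Answer: 70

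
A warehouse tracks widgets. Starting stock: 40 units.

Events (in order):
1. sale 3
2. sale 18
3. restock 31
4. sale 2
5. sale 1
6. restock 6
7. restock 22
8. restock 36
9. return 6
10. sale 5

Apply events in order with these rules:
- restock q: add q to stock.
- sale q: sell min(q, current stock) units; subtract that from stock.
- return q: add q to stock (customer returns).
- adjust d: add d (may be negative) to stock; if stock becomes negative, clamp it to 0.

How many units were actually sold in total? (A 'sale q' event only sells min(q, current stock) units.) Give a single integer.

Processing events:
Start: stock = 40
  Event 1 (sale 3): sell min(3,40)=3. stock: 40 - 3 = 37. total_sold = 3
  Event 2 (sale 18): sell min(18,37)=18. stock: 37 - 18 = 19. total_sold = 21
  Event 3 (restock 31): 19 + 31 = 50
  Event 4 (sale 2): sell min(2,50)=2. stock: 50 - 2 = 48. total_sold = 23
  Event 5 (sale 1): sell min(1,48)=1. stock: 48 - 1 = 47. total_sold = 24
  Event 6 (restock 6): 47 + 6 = 53
  Event 7 (restock 22): 53 + 22 = 75
  Event 8 (restock 36): 75 + 36 = 111
  Event 9 (return 6): 111 + 6 = 117
  Event 10 (sale 5): sell min(5,117)=5. stock: 117 - 5 = 112. total_sold = 29
Final: stock = 112, total_sold = 29

Answer: 29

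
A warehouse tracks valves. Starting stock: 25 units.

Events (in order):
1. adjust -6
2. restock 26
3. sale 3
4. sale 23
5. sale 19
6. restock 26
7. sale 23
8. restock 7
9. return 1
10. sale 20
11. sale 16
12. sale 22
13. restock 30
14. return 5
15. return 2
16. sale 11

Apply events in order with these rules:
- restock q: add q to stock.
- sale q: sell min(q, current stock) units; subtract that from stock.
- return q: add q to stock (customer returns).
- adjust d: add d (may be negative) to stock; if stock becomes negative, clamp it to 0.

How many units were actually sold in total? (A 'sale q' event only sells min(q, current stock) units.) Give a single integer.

Processing events:
Start: stock = 25
  Event 1 (adjust -6): 25 + -6 = 19
  Event 2 (restock 26): 19 + 26 = 45
  Event 3 (sale 3): sell min(3,45)=3. stock: 45 - 3 = 42. total_sold = 3
  Event 4 (sale 23): sell min(23,42)=23. stock: 42 - 23 = 19. total_sold = 26
  Event 5 (sale 19): sell min(19,19)=19. stock: 19 - 19 = 0. total_sold = 45
  Event 6 (restock 26): 0 + 26 = 26
  Event 7 (sale 23): sell min(23,26)=23. stock: 26 - 23 = 3. total_sold = 68
  Event 8 (restock 7): 3 + 7 = 10
  Event 9 (return 1): 10 + 1 = 11
  Event 10 (sale 20): sell min(20,11)=11. stock: 11 - 11 = 0. total_sold = 79
  Event 11 (sale 16): sell min(16,0)=0. stock: 0 - 0 = 0. total_sold = 79
  Event 12 (sale 22): sell min(22,0)=0. stock: 0 - 0 = 0. total_sold = 79
  Event 13 (restock 30): 0 + 30 = 30
  Event 14 (return 5): 30 + 5 = 35
  Event 15 (return 2): 35 + 2 = 37
  Event 16 (sale 11): sell min(11,37)=11. stock: 37 - 11 = 26. total_sold = 90
Final: stock = 26, total_sold = 90

Answer: 90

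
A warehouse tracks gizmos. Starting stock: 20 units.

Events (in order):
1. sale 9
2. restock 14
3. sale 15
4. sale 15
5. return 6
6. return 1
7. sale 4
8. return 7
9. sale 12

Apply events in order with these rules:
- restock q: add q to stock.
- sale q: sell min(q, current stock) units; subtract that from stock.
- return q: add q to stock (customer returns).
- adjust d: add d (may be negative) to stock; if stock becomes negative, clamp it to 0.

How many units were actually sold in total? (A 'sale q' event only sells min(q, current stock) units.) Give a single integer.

Processing events:
Start: stock = 20
  Event 1 (sale 9): sell min(9,20)=9. stock: 20 - 9 = 11. total_sold = 9
  Event 2 (restock 14): 11 + 14 = 25
  Event 3 (sale 15): sell min(15,25)=15. stock: 25 - 15 = 10. total_sold = 24
  Event 4 (sale 15): sell min(15,10)=10. stock: 10 - 10 = 0. total_sold = 34
  Event 5 (return 6): 0 + 6 = 6
  Event 6 (return 1): 6 + 1 = 7
  Event 7 (sale 4): sell min(4,7)=4. stock: 7 - 4 = 3. total_sold = 38
  Event 8 (return 7): 3 + 7 = 10
  Event 9 (sale 12): sell min(12,10)=10. stock: 10 - 10 = 0. total_sold = 48
Final: stock = 0, total_sold = 48

Answer: 48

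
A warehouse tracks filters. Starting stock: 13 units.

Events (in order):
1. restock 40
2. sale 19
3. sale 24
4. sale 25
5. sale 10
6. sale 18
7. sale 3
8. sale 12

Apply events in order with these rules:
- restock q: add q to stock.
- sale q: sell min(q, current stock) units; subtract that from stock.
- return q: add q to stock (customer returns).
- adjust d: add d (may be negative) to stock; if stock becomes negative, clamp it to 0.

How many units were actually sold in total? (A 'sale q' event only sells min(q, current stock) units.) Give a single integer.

Answer: 53

Derivation:
Processing events:
Start: stock = 13
  Event 1 (restock 40): 13 + 40 = 53
  Event 2 (sale 19): sell min(19,53)=19. stock: 53 - 19 = 34. total_sold = 19
  Event 3 (sale 24): sell min(24,34)=24. stock: 34 - 24 = 10. total_sold = 43
  Event 4 (sale 25): sell min(25,10)=10. stock: 10 - 10 = 0. total_sold = 53
  Event 5 (sale 10): sell min(10,0)=0. stock: 0 - 0 = 0. total_sold = 53
  Event 6 (sale 18): sell min(18,0)=0. stock: 0 - 0 = 0. total_sold = 53
  Event 7 (sale 3): sell min(3,0)=0. stock: 0 - 0 = 0. total_sold = 53
  Event 8 (sale 12): sell min(12,0)=0. stock: 0 - 0 = 0. total_sold = 53
Final: stock = 0, total_sold = 53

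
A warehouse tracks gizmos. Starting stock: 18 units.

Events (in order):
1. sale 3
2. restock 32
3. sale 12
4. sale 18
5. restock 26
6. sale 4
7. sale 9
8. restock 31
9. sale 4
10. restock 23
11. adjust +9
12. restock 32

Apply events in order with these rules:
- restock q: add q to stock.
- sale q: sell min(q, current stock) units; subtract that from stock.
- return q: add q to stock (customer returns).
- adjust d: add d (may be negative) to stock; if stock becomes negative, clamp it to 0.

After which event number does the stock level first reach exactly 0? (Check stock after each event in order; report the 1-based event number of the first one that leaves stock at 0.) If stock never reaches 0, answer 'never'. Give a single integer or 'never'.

Answer: never

Derivation:
Processing events:
Start: stock = 18
  Event 1 (sale 3): sell min(3,18)=3. stock: 18 - 3 = 15. total_sold = 3
  Event 2 (restock 32): 15 + 32 = 47
  Event 3 (sale 12): sell min(12,47)=12. stock: 47 - 12 = 35. total_sold = 15
  Event 4 (sale 18): sell min(18,35)=18. stock: 35 - 18 = 17. total_sold = 33
  Event 5 (restock 26): 17 + 26 = 43
  Event 6 (sale 4): sell min(4,43)=4. stock: 43 - 4 = 39. total_sold = 37
  Event 7 (sale 9): sell min(9,39)=9. stock: 39 - 9 = 30. total_sold = 46
  Event 8 (restock 31): 30 + 31 = 61
  Event 9 (sale 4): sell min(4,61)=4. stock: 61 - 4 = 57. total_sold = 50
  Event 10 (restock 23): 57 + 23 = 80
  Event 11 (adjust +9): 80 + 9 = 89
  Event 12 (restock 32): 89 + 32 = 121
Final: stock = 121, total_sold = 50

Stock never reaches 0.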